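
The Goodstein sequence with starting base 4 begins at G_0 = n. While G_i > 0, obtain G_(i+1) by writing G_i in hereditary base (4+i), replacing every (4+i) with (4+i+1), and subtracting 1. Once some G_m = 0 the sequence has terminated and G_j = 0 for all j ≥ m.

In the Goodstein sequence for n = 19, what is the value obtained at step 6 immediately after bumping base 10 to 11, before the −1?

[0] 19 ≡ 4^2 + 3 (base 4). Lift 5: 28. −1: 27.
[1] 27 ≡ 5^2 + 2 (base 5). Lift 6: 38. −1: 37.
[2] 37 ≡ 6^2 + 1 (base 6). Lift 7: 50. −1: 49.
[3] 49 ≡ 7^2 (base 7). Lift 8: 64. −1: 63.
[4] 63 ≡ 7·8 + 7 (base 8). Lift 9: 70. −1: 69.
[5] 69 ≡ 7·9 + 6 (base 9). Lift 10: 76. −1: 75.

82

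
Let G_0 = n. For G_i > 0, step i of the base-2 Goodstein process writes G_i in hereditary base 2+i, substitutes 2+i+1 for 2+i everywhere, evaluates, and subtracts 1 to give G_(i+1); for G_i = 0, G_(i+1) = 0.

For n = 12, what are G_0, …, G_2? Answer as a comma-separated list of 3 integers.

G_0 = 12. HB_2(12) = 2^(2 + 1) + 2^2. Bump = 108. G_1 = 107.
G_1 = 107. HB_3(107) = 3^(3 + 1) + 2·3^2 + 2·3 + 2. Bump = 1066. G_2 = 1065.

12, 107, 1065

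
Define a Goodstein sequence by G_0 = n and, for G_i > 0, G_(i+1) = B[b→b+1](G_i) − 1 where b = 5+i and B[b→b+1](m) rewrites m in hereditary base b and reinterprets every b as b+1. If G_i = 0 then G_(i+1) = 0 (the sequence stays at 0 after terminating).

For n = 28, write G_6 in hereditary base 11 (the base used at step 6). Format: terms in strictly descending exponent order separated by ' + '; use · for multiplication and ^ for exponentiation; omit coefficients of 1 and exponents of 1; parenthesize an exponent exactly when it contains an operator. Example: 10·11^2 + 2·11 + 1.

8·11 + 6

step 0: 28 = 5^2 + 3; sub 6 for 5: 6^2 + 3; = 39; G_1 = 39−1 = 38
step 1: 38 = 6^2 + 2; sub 7 for 6: 7^2 + 2; = 51; G_2 = 51−1 = 50
step 2: 50 = 7^2 + 1; sub 8 for 7: 8^2 + 1; = 65; G_3 = 65−1 = 64
step 3: 64 = 8^2; sub 9 for 8: 9^2; = 81; G_4 = 81−1 = 80
step 4: 80 = 8·9 + 8; sub 10 for 9: 8·10 + 8; = 88; G_5 = 88−1 = 87
step 5: 87 = 8·10 + 7; sub 11 for 10: 8·11 + 7; = 95; G_6 = 95−1 = 94
step 6: 94 = 8·11 + 6; sub 12 for 11: 8·12 + 6; = 102; G_7 = 102−1 = 101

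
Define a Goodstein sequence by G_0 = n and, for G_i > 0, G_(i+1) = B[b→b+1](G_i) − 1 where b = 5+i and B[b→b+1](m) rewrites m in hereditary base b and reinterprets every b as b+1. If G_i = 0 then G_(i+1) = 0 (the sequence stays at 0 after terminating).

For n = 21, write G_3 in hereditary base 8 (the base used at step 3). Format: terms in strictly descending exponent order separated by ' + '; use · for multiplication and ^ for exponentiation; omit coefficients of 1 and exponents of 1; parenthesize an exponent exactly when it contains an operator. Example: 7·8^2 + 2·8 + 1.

G_0 = 21. HB_5(21) = 4·5 + 1. Bump = 25. G_1 = 24.
G_1 = 24. HB_6(24) = 4·6. Bump = 28. G_2 = 27.
G_2 = 27. HB_7(27) = 3·7 + 6. Bump = 30. G_3 = 29.
G_3 = 29. HB_8(29) = 3·8 + 5. Bump = 32. G_4 = 31.

3·8 + 5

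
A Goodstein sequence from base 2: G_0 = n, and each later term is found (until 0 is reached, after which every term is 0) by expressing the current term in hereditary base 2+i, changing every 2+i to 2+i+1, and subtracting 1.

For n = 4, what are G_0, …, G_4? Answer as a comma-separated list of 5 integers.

4, 26, 41, 60, 83

(0) 4|_2 = 2^2 ↦ 3^3|_3 = 27 ⇒ 26
(1) 26|_3 = 2·3^2 + 2·3 + 2 ↦ 2·4^2 + 2·4 + 2|_4 = 42 ⇒ 41
(2) 41|_4 = 2·4^2 + 2·4 + 1 ↦ 2·5^2 + 2·5 + 1|_5 = 61 ⇒ 60
(3) 60|_5 = 2·5^2 + 2·5 ↦ 2·6^2 + 2·6|_6 = 84 ⇒ 83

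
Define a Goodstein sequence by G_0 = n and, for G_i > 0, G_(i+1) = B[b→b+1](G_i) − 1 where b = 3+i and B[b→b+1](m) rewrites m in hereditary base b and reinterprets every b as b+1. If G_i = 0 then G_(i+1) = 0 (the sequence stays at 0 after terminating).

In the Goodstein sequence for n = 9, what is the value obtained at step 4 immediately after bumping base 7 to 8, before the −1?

24

(0) 9|_3 = 3^2 ↦ 4^2|_4 = 16 ⇒ 15
(1) 15|_4 = 3·4 + 3 ↦ 3·5 + 3|_5 = 18 ⇒ 17
(2) 17|_5 = 3·5 + 2 ↦ 3·6 + 2|_6 = 20 ⇒ 19
(3) 19|_6 = 3·6 + 1 ↦ 3·7 + 1|_7 = 22 ⇒ 21
(4) 21|_7 = 3·7 ↦ 3·8|_8 = 24 ⇒ 23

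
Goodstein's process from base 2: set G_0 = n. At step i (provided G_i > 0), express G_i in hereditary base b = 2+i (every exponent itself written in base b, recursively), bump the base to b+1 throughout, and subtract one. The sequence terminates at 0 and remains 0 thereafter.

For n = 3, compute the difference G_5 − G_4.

-1

3 —HB2→ 2 + 1 —bump→ 3 + 1 = 4 —(−1)→ 3
3 —HB3→ 3 —bump→ 4 = 4 —(−1)→ 3
3 —HB4→ 3 —bump→ 3 = 3 —(−1)→ 2
2 —HB5→ 2 —bump→ 2 = 2 —(−1)→ 1
1 —HB6→ 1 —bump→ 1 = 1 —(−1)→ 0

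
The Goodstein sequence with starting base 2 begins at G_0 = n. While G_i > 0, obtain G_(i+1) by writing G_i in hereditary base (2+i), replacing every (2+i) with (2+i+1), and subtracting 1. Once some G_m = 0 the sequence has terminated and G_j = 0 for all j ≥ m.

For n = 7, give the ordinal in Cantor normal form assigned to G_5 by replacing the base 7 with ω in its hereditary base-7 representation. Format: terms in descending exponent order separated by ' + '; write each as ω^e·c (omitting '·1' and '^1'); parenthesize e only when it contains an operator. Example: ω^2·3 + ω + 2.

ω^ω

[0] 7 ≡ 2^2 + 2 + 1 (base 2). Lift 3: 31. −1: 30.
[1] 30 ≡ 3^3 + 3 (base 3). Lift 4: 260. −1: 259.
[2] 259 ≡ 4^4 + 3 (base 4). Lift 5: 3128. −1: 3127.
[3] 3127 ≡ 5^5 + 2 (base 5). Lift 6: 46658. −1: 46657.
[4] 46657 ≡ 6^6 + 1 (base 6). Lift 7: 823544. −1: 823543.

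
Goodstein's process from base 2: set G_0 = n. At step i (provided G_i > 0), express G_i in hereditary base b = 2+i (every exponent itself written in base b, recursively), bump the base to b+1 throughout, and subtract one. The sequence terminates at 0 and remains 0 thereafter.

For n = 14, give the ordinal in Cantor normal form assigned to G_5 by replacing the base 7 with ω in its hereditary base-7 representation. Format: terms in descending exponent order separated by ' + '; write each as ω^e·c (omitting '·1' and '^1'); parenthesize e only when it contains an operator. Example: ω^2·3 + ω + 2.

ω^(ω + 1) + ω^5·5 + ω^4·5 + ω^3·5 + ω^2·5 + ω·5 + 4

G_0=14  [base 2] 2^(2 + 1) + 2^2 + 2  →[2↦3]→  3^(3 + 1) + 3^3 + 3 = 111  −1 ⇒ G_1=110
G_1=110  [base 3] 3^(3 + 1) + 3^3 + 2  →[3↦4]→  4^(4 + 1) + 4^4 + 2 = 1282  −1 ⇒ G_2=1281
G_2=1281  [base 4] 4^(4 + 1) + 4^4 + 1  →[4↦5]→  5^(5 + 1) + 5^5 + 1 = 18751  −1 ⇒ G_3=18750
G_3=18750  [base 5] 5^(5 + 1) + 5^5  →[5↦6]→  6^(6 + 1) + 6^6 = 326592  −1 ⇒ G_4=326591
G_4=326591  [base 6] 6^(6 + 1) + 5·6^5 + 5·6^4 + 5·6^3 + 5·6^2 + 5·6 + 5  →[6↦7]→  7^(7 + 1) + 5·7^5 + 5·7^4 + 5·7^3 + 5·7^2 + 5·7 + 5 = 5862841  −1 ⇒ G_5=5862840
G_5=5862840  [base 7] 7^(7 + 1) + 5·7^5 + 5·7^4 + 5·7^3 + 5·7^2 + 5·7 + 4  →[7↦8]→  8^(8 + 1) + 5·8^5 + 5·8^4 + 5·8^3 + 5·8^2 + 5·8 + 4 = 134404972  −1 ⇒ G_6=134404971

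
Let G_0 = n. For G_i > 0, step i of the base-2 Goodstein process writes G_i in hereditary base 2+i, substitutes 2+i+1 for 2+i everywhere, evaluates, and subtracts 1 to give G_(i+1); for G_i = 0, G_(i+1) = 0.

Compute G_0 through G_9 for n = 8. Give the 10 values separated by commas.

8, 80, 553, 6310, 93395, 1647195, 33554571, 774841151, 20000000211, 570623341475

G_0 = 8. HB_2(8) = 2^(2 + 1). Bump = 81. G_1 = 80.
G_1 = 80. HB_3(80) = 2·3^3 + 2·3^2 + 2·3 + 2. Bump = 554. G_2 = 553.
G_2 = 553. HB_4(553) = 2·4^4 + 2·4^2 + 2·4 + 1. Bump = 6311. G_3 = 6310.
G_3 = 6310. HB_5(6310) = 2·5^5 + 2·5^2 + 2·5. Bump = 93396. G_4 = 93395.
G_4 = 93395. HB_6(93395) = 2·6^6 + 2·6^2 + 6 + 5. Bump = 1647196. G_5 = 1647195.
G_5 = 1647195. HB_7(1647195) = 2·7^7 + 2·7^2 + 7 + 4. Bump = 33554572. G_6 = 33554571.
G_6 = 33554571. HB_8(33554571) = 2·8^8 + 2·8^2 + 8 + 3. Bump = 774841152. G_7 = 774841151.
G_7 = 774841151. HB_9(774841151) = 2·9^9 + 2·9^2 + 9 + 2. Bump = 20000000212. G_8 = 20000000211.
G_8 = 20000000211. HB_10(20000000211) = 2·10^10 + 2·10^2 + 10 + 1. Bump = 570623341476. G_9 = 570623341475.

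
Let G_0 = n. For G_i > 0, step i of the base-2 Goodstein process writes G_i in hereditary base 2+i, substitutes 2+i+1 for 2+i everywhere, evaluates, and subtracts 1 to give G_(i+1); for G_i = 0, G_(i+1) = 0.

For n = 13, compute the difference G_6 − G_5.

128453481

(0) 13|_2 = 2^(2 + 1) + 2^2 + 1 ↦ 3^(3 + 1) + 3^3 + 1|_3 = 109 ⇒ 108
(1) 108|_3 = 3^(3 + 1) + 3^3 ↦ 4^(4 + 1) + 4^4|_4 = 1280 ⇒ 1279
(2) 1279|_4 = 4^(4 + 1) + 3·4^3 + 3·4^2 + 3·4 + 3 ↦ 5^(5 + 1) + 3·5^3 + 3·5^2 + 3·5 + 3|_5 = 16093 ⇒ 16092
(3) 16092|_5 = 5^(5 + 1) + 3·5^3 + 3·5^2 + 3·5 + 2 ↦ 6^(6 + 1) + 3·6^3 + 3·6^2 + 3·6 + 2|_6 = 280712 ⇒ 280711
(4) 280711|_6 = 6^(6 + 1) + 3·6^3 + 3·6^2 + 3·6 + 1 ↦ 7^(7 + 1) + 3·7^3 + 3·7^2 + 3·7 + 1|_7 = 5765999 ⇒ 5765998
(5) 5765998|_7 = 7^(7 + 1) + 3·7^3 + 3·7^2 + 3·7 ↦ 8^(8 + 1) + 3·8^3 + 3·8^2 + 3·8|_8 = 134219480 ⇒ 134219479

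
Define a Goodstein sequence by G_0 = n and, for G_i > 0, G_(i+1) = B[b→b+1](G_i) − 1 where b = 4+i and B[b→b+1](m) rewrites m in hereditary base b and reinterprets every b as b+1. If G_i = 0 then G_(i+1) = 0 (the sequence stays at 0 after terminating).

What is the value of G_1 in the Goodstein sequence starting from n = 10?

11

i=0: 10 = 2·4 + 2 (b=4); 4→5: 2·5 + 2 = 12; 12−1 = 11
i=1: 11 = 2·5 + 1 (b=5); 5→6: 2·6 + 1 = 13; 13−1 = 12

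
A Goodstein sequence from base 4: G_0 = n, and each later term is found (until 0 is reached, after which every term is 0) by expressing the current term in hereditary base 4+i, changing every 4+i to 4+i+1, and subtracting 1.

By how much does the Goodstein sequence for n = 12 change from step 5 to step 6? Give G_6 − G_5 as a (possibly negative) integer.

12 —HB4→ 3·4 —bump→ 3·5 = 15 —(−1)→ 14
14 —HB5→ 2·5 + 4 —bump→ 2·6 + 4 = 16 —(−1)→ 15
15 —HB6→ 2·6 + 3 —bump→ 2·7 + 3 = 17 —(−1)→ 16
16 —HB7→ 2·7 + 2 —bump→ 2·8 + 2 = 18 —(−1)→ 17
17 —HB8→ 2·8 + 1 —bump→ 2·9 + 1 = 19 —(−1)→ 18
18 —HB9→ 2·9 —bump→ 2·10 = 20 —(−1)→ 19

1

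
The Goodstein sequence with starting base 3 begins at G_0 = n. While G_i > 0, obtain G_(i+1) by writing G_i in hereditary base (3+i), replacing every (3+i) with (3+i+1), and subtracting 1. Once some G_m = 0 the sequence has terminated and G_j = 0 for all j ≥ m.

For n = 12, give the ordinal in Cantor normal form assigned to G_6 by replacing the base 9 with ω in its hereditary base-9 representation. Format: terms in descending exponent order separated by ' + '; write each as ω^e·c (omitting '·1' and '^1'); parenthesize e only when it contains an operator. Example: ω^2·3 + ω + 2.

ω·7 + 6

(0) 12|_3 = 3^2 + 3 ↦ 4^2 + 4|_4 = 20 ⇒ 19
(1) 19|_4 = 4^2 + 3 ↦ 5^2 + 3|_5 = 28 ⇒ 27
(2) 27|_5 = 5^2 + 2 ↦ 6^2 + 2|_6 = 38 ⇒ 37
(3) 37|_6 = 6^2 + 1 ↦ 7^2 + 1|_7 = 50 ⇒ 49
(4) 49|_7 = 7^2 ↦ 8^2|_8 = 64 ⇒ 63
(5) 63|_8 = 7·8 + 7 ↦ 7·9 + 7|_9 = 70 ⇒ 69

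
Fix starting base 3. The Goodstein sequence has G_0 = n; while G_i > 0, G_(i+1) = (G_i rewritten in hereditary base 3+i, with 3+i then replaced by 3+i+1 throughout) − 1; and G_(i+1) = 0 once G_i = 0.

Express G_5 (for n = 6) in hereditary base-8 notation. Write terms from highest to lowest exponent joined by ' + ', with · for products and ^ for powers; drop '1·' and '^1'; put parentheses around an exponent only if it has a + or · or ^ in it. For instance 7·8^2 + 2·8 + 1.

(0) 6|_3 = 2·3 ↦ 2·4|_4 = 8 ⇒ 7
(1) 7|_4 = 4 + 3 ↦ 5 + 3|_5 = 8 ⇒ 7
(2) 7|_5 = 5 + 2 ↦ 6 + 2|_6 = 8 ⇒ 7
(3) 7|_6 = 6 + 1 ↦ 7 + 1|_7 = 8 ⇒ 7
(4) 7|_7 = 7 ↦ 8|_8 = 8 ⇒ 7
(5) 7|_8 = 7 ↦ 7|_9 = 7 ⇒ 6

7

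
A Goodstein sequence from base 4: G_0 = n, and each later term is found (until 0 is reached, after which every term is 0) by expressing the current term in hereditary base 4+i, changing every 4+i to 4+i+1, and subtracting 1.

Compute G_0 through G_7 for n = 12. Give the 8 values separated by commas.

base 4: 12 = 3·4; at 5: 3·5 = 15; next = 14
base 5: 14 = 2·5 + 4; at 6: 2·6 + 4 = 16; next = 15
base 6: 15 = 2·6 + 3; at 7: 2·7 + 3 = 17; next = 16
base 7: 16 = 2·7 + 2; at 8: 2·8 + 2 = 18; next = 17
base 8: 17 = 2·8 + 1; at 9: 2·9 + 1 = 19; next = 18
base 9: 18 = 2·9; at 10: 2·10 = 20; next = 19
base 10: 19 = 10 + 9; at 11: 11 + 9 = 20; next = 19

12, 14, 15, 16, 17, 18, 19, 19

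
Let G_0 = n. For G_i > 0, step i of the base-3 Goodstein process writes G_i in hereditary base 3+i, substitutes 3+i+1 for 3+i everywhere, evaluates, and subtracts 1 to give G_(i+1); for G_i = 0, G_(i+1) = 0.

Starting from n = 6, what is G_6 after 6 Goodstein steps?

6

[0] 6 ≡ 2·3 (base 3). Lift 4: 8. −1: 7.
[1] 7 ≡ 4 + 3 (base 4). Lift 5: 8. −1: 7.
[2] 7 ≡ 5 + 2 (base 5). Lift 6: 8. −1: 7.
[3] 7 ≡ 6 + 1 (base 6). Lift 7: 8. −1: 7.
[4] 7 ≡ 7 (base 7). Lift 8: 8. −1: 7.
[5] 7 ≡ 7 (base 8). Lift 9: 7. −1: 6.
[6] 6 ≡ 6 (base 9). Lift 10: 6. −1: 5.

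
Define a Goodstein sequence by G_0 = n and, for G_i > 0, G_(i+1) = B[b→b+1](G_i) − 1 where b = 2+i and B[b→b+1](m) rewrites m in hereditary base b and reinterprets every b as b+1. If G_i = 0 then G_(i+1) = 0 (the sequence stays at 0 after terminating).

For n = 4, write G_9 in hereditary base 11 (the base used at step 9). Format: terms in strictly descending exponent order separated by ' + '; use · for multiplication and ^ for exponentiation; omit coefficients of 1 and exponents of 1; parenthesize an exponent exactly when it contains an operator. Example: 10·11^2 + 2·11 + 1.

2·11^2 + 11

G_0=4  [base 2] 2^2  →[2↦3]→  3^3 = 27  −1 ⇒ G_1=26
G_1=26  [base 3] 2·3^2 + 2·3 + 2  →[3↦4]→  2·4^2 + 2·4 + 2 = 42  −1 ⇒ G_2=41
G_2=41  [base 4] 2·4^2 + 2·4 + 1  →[4↦5]→  2·5^2 + 2·5 + 1 = 61  −1 ⇒ G_3=60
G_3=60  [base 5] 2·5^2 + 2·5  →[5↦6]→  2·6^2 + 2·6 = 84  −1 ⇒ G_4=83
G_4=83  [base 6] 2·6^2 + 6 + 5  →[6↦7]→  2·7^2 + 7 + 5 = 110  −1 ⇒ G_5=109
G_5=109  [base 7] 2·7^2 + 7 + 4  →[7↦8]→  2·8^2 + 8 + 4 = 140  −1 ⇒ G_6=139
G_6=139  [base 8] 2·8^2 + 8 + 3  →[8↦9]→  2·9^2 + 9 + 3 = 174  −1 ⇒ G_7=173
G_7=173  [base 9] 2·9^2 + 9 + 2  →[9↦10]→  2·10^2 + 10 + 2 = 212  −1 ⇒ G_8=211
G_8=211  [base 10] 2·10^2 + 10 + 1  →[10↦11]→  2·11^2 + 11 + 1 = 254  −1 ⇒ G_9=253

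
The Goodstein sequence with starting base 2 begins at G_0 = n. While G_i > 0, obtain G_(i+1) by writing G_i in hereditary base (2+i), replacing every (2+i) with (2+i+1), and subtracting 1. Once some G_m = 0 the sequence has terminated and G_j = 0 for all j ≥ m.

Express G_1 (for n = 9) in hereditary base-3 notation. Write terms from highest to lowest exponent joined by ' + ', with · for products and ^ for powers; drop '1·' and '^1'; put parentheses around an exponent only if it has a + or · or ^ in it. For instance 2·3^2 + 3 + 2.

3^(3 + 1)

(0) 9|_2 = 2^(2 + 1) + 1 ↦ 3^(3 + 1) + 1|_3 = 82 ⇒ 81
(1) 81|_3 = 3^(3 + 1) ↦ 4^(4 + 1)|_4 = 1024 ⇒ 1023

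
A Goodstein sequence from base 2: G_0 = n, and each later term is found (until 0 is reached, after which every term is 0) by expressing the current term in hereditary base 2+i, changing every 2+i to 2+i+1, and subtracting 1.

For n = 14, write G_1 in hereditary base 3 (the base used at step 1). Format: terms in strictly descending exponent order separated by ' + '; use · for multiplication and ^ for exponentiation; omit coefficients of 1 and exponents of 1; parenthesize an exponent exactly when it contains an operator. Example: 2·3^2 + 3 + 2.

[0] 14 ≡ 2^(2 + 1) + 2^2 + 2 (base 2). Lift 3: 111. −1: 110.
[1] 110 ≡ 3^(3 + 1) + 3^3 + 2 (base 3). Lift 4: 1282. −1: 1281.

3^(3 + 1) + 3^3 + 2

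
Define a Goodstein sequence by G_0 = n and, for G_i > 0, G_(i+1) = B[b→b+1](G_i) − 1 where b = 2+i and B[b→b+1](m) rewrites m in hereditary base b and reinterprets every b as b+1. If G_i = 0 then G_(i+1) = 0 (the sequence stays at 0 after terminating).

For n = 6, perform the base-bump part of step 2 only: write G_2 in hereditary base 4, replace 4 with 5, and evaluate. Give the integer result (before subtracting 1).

G_0=6  [base 2] 2^2 + 2  →[2↦3]→  3^3 + 3 = 30  −1 ⇒ G_1=29
G_1=29  [base 3] 3^3 + 2  →[3↦4]→  4^4 + 2 = 258  −1 ⇒ G_2=257
G_2=257  [base 4] 4^4 + 1  →[4↦5]→  5^5 + 1 = 3126  −1 ⇒ G_3=3125

3126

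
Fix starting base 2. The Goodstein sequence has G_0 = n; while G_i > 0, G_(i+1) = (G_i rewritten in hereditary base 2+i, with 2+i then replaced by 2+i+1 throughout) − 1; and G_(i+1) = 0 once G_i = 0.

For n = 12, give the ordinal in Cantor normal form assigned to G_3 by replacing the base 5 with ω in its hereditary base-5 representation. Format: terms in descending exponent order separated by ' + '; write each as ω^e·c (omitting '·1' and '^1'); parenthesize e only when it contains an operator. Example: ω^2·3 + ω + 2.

step 0: 12 = 2^(2 + 1) + 2^2; sub 3 for 2: 3^(3 + 1) + 3^3; = 108; G_1 = 108−1 = 107
step 1: 107 = 3^(3 + 1) + 2·3^2 + 2·3 + 2; sub 4 for 3: 4^(4 + 1) + 2·4^2 + 2·4 + 2; = 1066; G_2 = 1066−1 = 1065
step 2: 1065 = 4^(4 + 1) + 2·4^2 + 2·4 + 1; sub 5 for 4: 5^(5 + 1) + 2·5^2 + 2·5 + 1; = 15686; G_3 = 15686−1 = 15685

ω^(ω + 1) + ω^2·2 + ω·2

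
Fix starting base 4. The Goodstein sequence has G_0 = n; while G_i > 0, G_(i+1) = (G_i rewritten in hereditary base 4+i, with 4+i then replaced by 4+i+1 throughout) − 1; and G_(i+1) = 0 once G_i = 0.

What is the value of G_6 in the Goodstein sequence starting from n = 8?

G_0=8  [base 4] 2·4  →[4↦5]→  2·5 = 10  −1 ⇒ G_1=9
G_1=9  [base 5] 5 + 4  →[5↦6]→  6 + 4 = 10  −1 ⇒ G_2=9
G_2=9  [base 6] 6 + 3  →[6↦7]→  7 + 3 = 10  −1 ⇒ G_3=9
G_3=9  [base 7] 7 + 2  →[7↦8]→  8 + 2 = 10  −1 ⇒ G_4=9
G_4=9  [base 8] 8 + 1  →[8↦9]→  9 + 1 = 10  −1 ⇒ G_5=9
G_5=9  [base 9] 9  →[9↦10]→  10 = 10  −1 ⇒ G_6=9
G_6=9  [base 10] 9  →[10↦11]→  9 = 9  −1 ⇒ G_7=8

9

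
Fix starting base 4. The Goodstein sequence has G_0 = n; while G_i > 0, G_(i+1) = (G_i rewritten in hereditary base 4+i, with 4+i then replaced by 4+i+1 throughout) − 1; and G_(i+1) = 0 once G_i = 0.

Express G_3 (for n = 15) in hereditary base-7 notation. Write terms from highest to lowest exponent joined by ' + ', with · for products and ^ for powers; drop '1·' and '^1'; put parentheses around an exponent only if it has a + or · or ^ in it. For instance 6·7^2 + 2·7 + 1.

base 4: 15 = 3·4 + 3; at 5: 3·5 + 3 = 18; next = 17
base 5: 17 = 3·5 + 2; at 6: 3·6 + 2 = 20; next = 19
base 6: 19 = 3·6 + 1; at 7: 3·7 + 1 = 22; next = 21
base 7: 21 = 3·7; at 8: 3·8 = 24; next = 23

3·7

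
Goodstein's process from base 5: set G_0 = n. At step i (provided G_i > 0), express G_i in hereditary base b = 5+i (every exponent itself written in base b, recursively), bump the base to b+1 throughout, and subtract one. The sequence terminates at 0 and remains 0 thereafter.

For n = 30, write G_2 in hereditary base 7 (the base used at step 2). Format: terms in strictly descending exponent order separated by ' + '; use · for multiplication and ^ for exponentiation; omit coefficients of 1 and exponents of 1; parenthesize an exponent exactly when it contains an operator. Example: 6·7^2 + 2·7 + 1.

7^2 + 4

[0] 30 ≡ 5^2 + 5 (base 5). Lift 6: 42. −1: 41.
[1] 41 ≡ 6^2 + 5 (base 6). Lift 7: 54. −1: 53.
[2] 53 ≡ 7^2 + 4 (base 7). Lift 8: 68. −1: 67.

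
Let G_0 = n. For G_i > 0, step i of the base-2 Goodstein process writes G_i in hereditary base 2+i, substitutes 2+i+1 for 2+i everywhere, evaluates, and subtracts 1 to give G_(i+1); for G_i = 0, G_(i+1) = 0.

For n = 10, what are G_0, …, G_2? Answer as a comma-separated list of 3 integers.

10, 83, 1025

i=0: 10 = 2^(2 + 1) + 2 (b=2); 2→3: 3^(3 + 1) + 3 = 84; 84−1 = 83
i=1: 83 = 3^(3 + 1) + 2 (b=3); 3→4: 4^(4 + 1) + 2 = 1026; 1026−1 = 1025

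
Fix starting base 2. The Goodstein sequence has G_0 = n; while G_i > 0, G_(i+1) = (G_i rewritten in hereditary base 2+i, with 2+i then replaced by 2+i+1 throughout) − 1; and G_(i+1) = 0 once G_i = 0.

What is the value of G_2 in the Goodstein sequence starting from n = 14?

1281

14 —HB2→ 2^(2 + 1) + 2^2 + 2 —bump→ 3^(3 + 1) + 3^3 + 3 = 111 —(−1)→ 110
110 —HB3→ 3^(3 + 1) + 3^3 + 2 —bump→ 4^(4 + 1) + 4^4 + 2 = 1282 —(−1)→ 1281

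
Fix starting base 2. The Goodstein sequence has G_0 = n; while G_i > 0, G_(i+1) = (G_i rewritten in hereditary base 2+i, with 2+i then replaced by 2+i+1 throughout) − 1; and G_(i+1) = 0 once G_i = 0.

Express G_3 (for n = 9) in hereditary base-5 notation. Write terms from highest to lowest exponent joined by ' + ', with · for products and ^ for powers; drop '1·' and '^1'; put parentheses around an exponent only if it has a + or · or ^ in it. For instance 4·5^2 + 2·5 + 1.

3·5^5 + 3·5^3 + 3·5^2 + 3·5 + 2

base 2: 9 = 2^(2 + 1) + 1; at 3: 3^(3 + 1) + 1 = 82; next = 81
base 3: 81 = 3^(3 + 1); at 4: 4^(4 + 1) = 1024; next = 1023
base 4: 1023 = 3·4^4 + 3·4^3 + 3·4^2 + 3·4 + 3; at 5: 3·5^5 + 3·5^3 + 3·5^2 + 3·5 + 3 = 9843; next = 9842
base 5: 9842 = 3·5^5 + 3·5^3 + 3·5^2 + 3·5 + 2; at 6: 3·6^6 + 3·6^3 + 3·6^2 + 3·6 + 2 = 140744; next = 140743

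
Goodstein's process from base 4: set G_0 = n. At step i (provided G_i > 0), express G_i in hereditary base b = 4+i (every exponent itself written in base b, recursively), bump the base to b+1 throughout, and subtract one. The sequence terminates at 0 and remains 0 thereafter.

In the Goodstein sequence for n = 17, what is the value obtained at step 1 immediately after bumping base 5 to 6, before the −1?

36

i=0: 17 = 4^2 + 1 (b=4); 4→5: 5^2 + 1 = 26; 26−1 = 25
i=1: 25 = 5^2 (b=5); 5→6: 6^2 = 36; 36−1 = 35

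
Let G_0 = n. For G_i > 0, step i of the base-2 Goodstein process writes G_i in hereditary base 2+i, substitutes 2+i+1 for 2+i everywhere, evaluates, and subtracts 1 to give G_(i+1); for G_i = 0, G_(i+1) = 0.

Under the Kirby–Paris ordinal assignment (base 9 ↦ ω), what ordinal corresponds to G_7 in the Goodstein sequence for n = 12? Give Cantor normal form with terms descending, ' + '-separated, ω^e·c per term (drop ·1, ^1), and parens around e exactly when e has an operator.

(0) 12|_2 = 2^(2 + 1) + 2^2 ↦ 3^(3 + 1) + 3^3|_3 = 108 ⇒ 107
(1) 107|_3 = 3^(3 + 1) + 2·3^2 + 2·3 + 2 ↦ 4^(4 + 1) + 2·4^2 + 2·4 + 2|_4 = 1066 ⇒ 1065
(2) 1065|_4 = 4^(4 + 1) + 2·4^2 + 2·4 + 1 ↦ 5^(5 + 1) + 2·5^2 + 2·5 + 1|_5 = 15686 ⇒ 15685
(3) 15685|_5 = 5^(5 + 1) + 2·5^2 + 2·5 ↦ 6^(6 + 1) + 2·6^2 + 2·6|_6 = 280020 ⇒ 280019
(4) 280019|_6 = 6^(6 + 1) + 2·6^2 + 6 + 5 ↦ 7^(7 + 1) + 2·7^2 + 7 + 5|_7 = 5764911 ⇒ 5764910
(5) 5764910|_7 = 7^(7 + 1) + 2·7^2 + 7 + 4 ↦ 8^(8 + 1) + 2·8^2 + 8 + 4|_8 = 134217868 ⇒ 134217867
(6) 134217867|_8 = 8^(8 + 1) + 2·8^2 + 8 + 3 ↦ 9^(9 + 1) + 2·9^2 + 9 + 3|_9 = 3486784575 ⇒ 3486784574
(7) 3486784574|_9 = 9^(9 + 1) + 2·9^2 + 9 + 2 ↦ 10^(10 + 1) + 2·10^2 + 10 + 2|_10 = 100000000212 ⇒ 100000000211

ω^(ω + 1) + ω^2·2 + ω + 2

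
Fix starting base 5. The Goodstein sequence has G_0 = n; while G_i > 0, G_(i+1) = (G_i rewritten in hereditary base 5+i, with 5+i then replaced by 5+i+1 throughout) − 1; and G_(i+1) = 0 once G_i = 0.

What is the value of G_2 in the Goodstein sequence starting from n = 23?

G_0=23  [base 5] 4·5 + 3  →[5↦6]→  4·6 + 3 = 27  −1 ⇒ G_1=26
G_1=26  [base 6] 4·6 + 2  →[6↦7]→  4·7 + 2 = 30  −1 ⇒ G_2=29
G_2=29  [base 7] 4·7 + 1  →[7↦8]→  4·8 + 1 = 33  −1 ⇒ G_3=32

29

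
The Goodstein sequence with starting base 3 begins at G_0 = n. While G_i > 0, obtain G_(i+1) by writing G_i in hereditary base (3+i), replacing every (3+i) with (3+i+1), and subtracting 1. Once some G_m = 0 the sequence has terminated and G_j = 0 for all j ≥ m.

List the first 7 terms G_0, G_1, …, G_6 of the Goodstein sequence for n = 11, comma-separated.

G_0 = 11. HB_3(11) = 3^2 + 2. Bump = 18. G_1 = 17.
G_1 = 17. HB_4(17) = 4^2 + 1. Bump = 26. G_2 = 25.
G_2 = 25. HB_5(25) = 5^2. Bump = 36. G_3 = 35.
G_3 = 35. HB_6(35) = 5·6 + 5. Bump = 40. G_4 = 39.
G_4 = 39. HB_7(39) = 5·7 + 4. Bump = 44. G_5 = 43.
G_5 = 43. HB_8(43) = 5·8 + 3. Bump = 48. G_6 = 47.

11, 17, 25, 35, 39, 43, 47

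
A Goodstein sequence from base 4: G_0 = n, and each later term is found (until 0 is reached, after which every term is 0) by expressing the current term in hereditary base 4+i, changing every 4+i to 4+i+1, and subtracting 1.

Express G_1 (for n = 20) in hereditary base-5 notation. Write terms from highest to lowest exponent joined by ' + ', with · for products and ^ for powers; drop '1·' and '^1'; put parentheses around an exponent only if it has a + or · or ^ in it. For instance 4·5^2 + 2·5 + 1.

5^2 + 4

G_0 = 20. HB_4(20) = 4^2 + 4. Bump = 30. G_1 = 29.
G_1 = 29. HB_5(29) = 5^2 + 4. Bump = 40. G_2 = 39.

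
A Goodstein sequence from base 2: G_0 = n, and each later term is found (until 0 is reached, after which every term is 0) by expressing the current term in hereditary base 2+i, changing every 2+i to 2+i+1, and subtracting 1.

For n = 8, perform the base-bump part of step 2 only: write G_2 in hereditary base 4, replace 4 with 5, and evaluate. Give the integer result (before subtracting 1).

[0] 8 ≡ 2^(2 + 1) (base 2). Lift 3: 81. −1: 80.
[1] 80 ≡ 2·3^3 + 2·3^2 + 2·3 + 2 (base 3). Lift 4: 554. −1: 553.
[2] 553 ≡ 2·4^4 + 2·4^2 + 2·4 + 1 (base 4). Lift 5: 6311. −1: 6310.

6311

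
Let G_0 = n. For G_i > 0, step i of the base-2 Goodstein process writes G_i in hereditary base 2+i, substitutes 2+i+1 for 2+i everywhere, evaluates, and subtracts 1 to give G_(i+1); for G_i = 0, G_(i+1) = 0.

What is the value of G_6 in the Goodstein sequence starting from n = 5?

1751

[0] 5 ≡ 2^2 + 1 (base 2). Lift 3: 28. −1: 27.
[1] 27 ≡ 3^3 (base 3). Lift 4: 256. −1: 255.
[2] 255 ≡ 3·4^3 + 3·4^2 + 3·4 + 3 (base 4). Lift 5: 468. −1: 467.
[3] 467 ≡ 3·5^3 + 3·5^2 + 3·5 + 2 (base 5). Lift 6: 776. −1: 775.
[4] 775 ≡ 3·6^3 + 3·6^2 + 3·6 + 1 (base 6). Lift 7: 1198. −1: 1197.
[5] 1197 ≡ 3·7^3 + 3·7^2 + 3·7 (base 7). Lift 8: 1752. −1: 1751.
[6] 1751 ≡ 3·8^3 + 3·8^2 + 2·8 + 7 (base 8). Lift 9: 2455. −1: 2454.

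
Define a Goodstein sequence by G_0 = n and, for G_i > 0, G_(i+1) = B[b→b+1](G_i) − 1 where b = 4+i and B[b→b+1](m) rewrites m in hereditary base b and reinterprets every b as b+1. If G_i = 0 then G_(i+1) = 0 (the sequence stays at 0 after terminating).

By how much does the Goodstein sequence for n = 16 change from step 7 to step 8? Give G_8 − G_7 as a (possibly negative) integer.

base 4: 16 = 4^2; at 5: 5^2 = 25; next = 24
base 5: 24 = 4·5 + 4; at 6: 4·6 + 4 = 28; next = 27
base 6: 27 = 4·6 + 3; at 7: 4·7 + 3 = 31; next = 30
base 7: 30 = 4·7 + 2; at 8: 4·8 + 2 = 34; next = 33
base 8: 33 = 4·8 + 1; at 9: 4·9 + 1 = 37; next = 36
base 9: 36 = 4·9; at 10: 4·10 = 40; next = 39
base 10: 39 = 3·10 + 9; at 11: 3·11 + 9 = 42; next = 41
base 11: 41 = 3·11 + 8; at 12: 3·12 + 8 = 44; next = 43

2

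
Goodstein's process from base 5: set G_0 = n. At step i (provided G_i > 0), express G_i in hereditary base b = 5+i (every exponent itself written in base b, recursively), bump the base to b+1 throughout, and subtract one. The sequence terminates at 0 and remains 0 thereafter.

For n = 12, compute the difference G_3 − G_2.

1

i=0: 12 = 2·5 + 2 (b=5); 5→6: 2·6 + 2 = 14; 14−1 = 13
i=1: 13 = 2·6 + 1 (b=6); 6→7: 2·7 + 1 = 15; 15−1 = 14
i=2: 14 = 2·7 (b=7); 7→8: 2·8 = 16; 16−1 = 15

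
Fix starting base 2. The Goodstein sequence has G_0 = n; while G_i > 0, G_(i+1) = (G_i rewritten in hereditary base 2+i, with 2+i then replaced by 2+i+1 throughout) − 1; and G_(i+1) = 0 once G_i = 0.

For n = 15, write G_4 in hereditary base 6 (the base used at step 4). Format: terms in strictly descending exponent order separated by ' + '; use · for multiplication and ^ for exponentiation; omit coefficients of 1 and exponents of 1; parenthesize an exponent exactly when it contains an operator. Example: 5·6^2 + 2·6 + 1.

step 0: 15 = 2^(2 + 1) + 2^2 + 2 + 1; sub 3 for 2: 3^(3 + 1) + 3^3 + 3 + 1; = 112; G_1 = 112−1 = 111
step 1: 111 = 3^(3 + 1) + 3^3 + 3; sub 4 for 3: 4^(4 + 1) + 4^4 + 4; = 1284; G_2 = 1284−1 = 1283
step 2: 1283 = 4^(4 + 1) + 4^4 + 3; sub 5 for 4: 5^(5 + 1) + 5^5 + 3; = 18753; G_3 = 18753−1 = 18752
step 3: 18752 = 5^(5 + 1) + 5^5 + 2; sub 6 for 5: 6^(6 + 1) + 6^6 + 2; = 326594; G_4 = 326594−1 = 326593

6^(6 + 1) + 6^6 + 1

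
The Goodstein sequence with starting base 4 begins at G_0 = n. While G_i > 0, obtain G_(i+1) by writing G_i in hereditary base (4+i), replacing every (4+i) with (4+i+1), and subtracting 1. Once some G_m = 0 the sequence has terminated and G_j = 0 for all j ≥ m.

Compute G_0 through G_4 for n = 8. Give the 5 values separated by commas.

8, 9, 9, 9, 9

step 0: 8 = 2·4; sub 5 for 4: 2·5; = 10; G_1 = 10−1 = 9
step 1: 9 = 5 + 4; sub 6 for 5: 6 + 4; = 10; G_2 = 10−1 = 9
step 2: 9 = 6 + 3; sub 7 for 6: 7 + 3; = 10; G_3 = 10−1 = 9
step 3: 9 = 7 + 2; sub 8 for 7: 8 + 2; = 10; G_4 = 10−1 = 9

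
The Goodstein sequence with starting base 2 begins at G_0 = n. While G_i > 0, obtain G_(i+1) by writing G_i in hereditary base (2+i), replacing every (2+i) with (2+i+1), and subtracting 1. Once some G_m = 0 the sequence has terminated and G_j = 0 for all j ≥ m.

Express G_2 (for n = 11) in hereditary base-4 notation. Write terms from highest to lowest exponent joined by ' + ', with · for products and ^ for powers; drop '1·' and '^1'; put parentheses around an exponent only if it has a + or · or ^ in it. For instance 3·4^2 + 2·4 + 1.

base 2: 11 = 2^(2 + 1) + 2 + 1; at 3: 3^(3 + 1) + 3 + 1 = 85; next = 84
base 3: 84 = 3^(3 + 1) + 3; at 4: 4^(4 + 1) + 4 = 1028; next = 1027
base 4: 1027 = 4^(4 + 1) + 3; at 5: 5^(5 + 1) + 3 = 15628; next = 15627

4^(4 + 1) + 3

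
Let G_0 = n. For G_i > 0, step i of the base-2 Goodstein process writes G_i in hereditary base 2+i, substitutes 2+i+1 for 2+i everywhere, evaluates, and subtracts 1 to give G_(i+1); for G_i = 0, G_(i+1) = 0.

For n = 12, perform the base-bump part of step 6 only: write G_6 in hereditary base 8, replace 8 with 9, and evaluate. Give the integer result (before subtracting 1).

3486784575

(0) 12|_2 = 2^(2 + 1) + 2^2 ↦ 3^(3 + 1) + 3^3|_3 = 108 ⇒ 107
(1) 107|_3 = 3^(3 + 1) + 2·3^2 + 2·3 + 2 ↦ 4^(4 + 1) + 2·4^2 + 2·4 + 2|_4 = 1066 ⇒ 1065
(2) 1065|_4 = 4^(4 + 1) + 2·4^2 + 2·4 + 1 ↦ 5^(5 + 1) + 2·5^2 + 2·5 + 1|_5 = 15686 ⇒ 15685
(3) 15685|_5 = 5^(5 + 1) + 2·5^2 + 2·5 ↦ 6^(6 + 1) + 2·6^2 + 2·6|_6 = 280020 ⇒ 280019
(4) 280019|_6 = 6^(6 + 1) + 2·6^2 + 6 + 5 ↦ 7^(7 + 1) + 2·7^2 + 7 + 5|_7 = 5764911 ⇒ 5764910
(5) 5764910|_7 = 7^(7 + 1) + 2·7^2 + 7 + 4 ↦ 8^(8 + 1) + 2·8^2 + 8 + 4|_8 = 134217868 ⇒ 134217867
(6) 134217867|_8 = 8^(8 + 1) + 2·8^2 + 8 + 3 ↦ 9^(9 + 1) + 2·9^2 + 9 + 3|_9 = 3486784575 ⇒ 3486784574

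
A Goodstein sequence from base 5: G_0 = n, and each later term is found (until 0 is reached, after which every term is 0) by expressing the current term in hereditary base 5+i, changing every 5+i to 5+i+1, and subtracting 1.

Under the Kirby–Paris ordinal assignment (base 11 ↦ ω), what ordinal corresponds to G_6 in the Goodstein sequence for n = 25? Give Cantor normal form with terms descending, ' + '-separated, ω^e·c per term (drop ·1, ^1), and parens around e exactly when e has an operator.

ω·5

i=0: 25 = 5^2 (b=5); 5→6: 6^2 = 36; 36−1 = 35
i=1: 35 = 5·6 + 5 (b=6); 6→7: 5·7 + 5 = 40; 40−1 = 39
i=2: 39 = 5·7 + 4 (b=7); 7→8: 5·8 + 4 = 44; 44−1 = 43
i=3: 43 = 5·8 + 3 (b=8); 8→9: 5·9 + 3 = 48; 48−1 = 47
i=4: 47 = 5·9 + 2 (b=9); 9→10: 5·10 + 2 = 52; 52−1 = 51
i=5: 51 = 5·10 + 1 (b=10); 10→11: 5·11 + 1 = 56; 56−1 = 55
i=6: 55 = 5·11 (b=11); 11→12: 5·12 = 60; 60−1 = 59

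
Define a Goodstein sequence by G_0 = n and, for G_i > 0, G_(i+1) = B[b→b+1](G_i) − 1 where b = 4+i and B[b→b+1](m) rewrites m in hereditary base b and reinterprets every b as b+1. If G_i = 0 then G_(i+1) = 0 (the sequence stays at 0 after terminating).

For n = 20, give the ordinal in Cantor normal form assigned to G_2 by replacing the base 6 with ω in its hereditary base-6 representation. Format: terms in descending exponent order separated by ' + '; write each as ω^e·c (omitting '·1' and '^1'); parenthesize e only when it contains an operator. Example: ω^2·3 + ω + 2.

20 —HB4→ 4^2 + 4 —bump→ 5^2 + 5 = 30 —(−1)→ 29
29 —HB5→ 5^2 + 4 —bump→ 6^2 + 4 = 40 —(−1)→ 39

ω^2 + 3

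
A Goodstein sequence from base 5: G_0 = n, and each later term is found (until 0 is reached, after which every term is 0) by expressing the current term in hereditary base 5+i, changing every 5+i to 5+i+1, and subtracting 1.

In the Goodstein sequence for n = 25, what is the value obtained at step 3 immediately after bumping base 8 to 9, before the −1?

G_0=25  [base 5] 5^2  →[5↦6]→  6^2 = 36  −1 ⇒ G_1=35
G_1=35  [base 6] 5·6 + 5  →[6↦7]→  5·7 + 5 = 40  −1 ⇒ G_2=39
G_2=39  [base 7] 5·7 + 4  →[7↦8]→  5·8 + 4 = 44  −1 ⇒ G_3=43

48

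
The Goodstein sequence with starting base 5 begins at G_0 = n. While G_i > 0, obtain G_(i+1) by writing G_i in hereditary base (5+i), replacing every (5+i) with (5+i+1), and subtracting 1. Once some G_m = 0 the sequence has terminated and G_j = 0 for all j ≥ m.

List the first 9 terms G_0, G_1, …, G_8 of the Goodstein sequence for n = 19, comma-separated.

step 0: 19 = 3·5 + 4; sub 6 for 5: 3·6 + 4; = 22; G_1 = 22−1 = 21
step 1: 21 = 3·6 + 3; sub 7 for 6: 3·7 + 3; = 24; G_2 = 24−1 = 23
step 2: 23 = 3·7 + 2; sub 8 for 7: 3·8 + 2; = 26; G_3 = 26−1 = 25
step 3: 25 = 3·8 + 1; sub 9 for 8: 3·9 + 1; = 28; G_4 = 28−1 = 27
step 4: 27 = 3·9; sub 10 for 9: 3·10; = 30; G_5 = 30−1 = 29
step 5: 29 = 2·10 + 9; sub 11 for 10: 2·11 + 9; = 31; G_6 = 31−1 = 30
step 6: 30 = 2·11 + 8; sub 12 for 11: 2·12 + 8; = 32; G_7 = 32−1 = 31
step 7: 31 = 2·12 + 7; sub 13 for 12: 2·13 + 7; = 33; G_8 = 33−1 = 32

19, 21, 23, 25, 27, 29, 30, 31, 32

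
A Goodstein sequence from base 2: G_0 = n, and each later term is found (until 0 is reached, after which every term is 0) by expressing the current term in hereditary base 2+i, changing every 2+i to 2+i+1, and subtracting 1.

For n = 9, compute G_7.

1162263921

base 2: 9 = 2^(2 + 1) + 1; at 3: 3^(3 + 1) + 1 = 82; next = 81
base 3: 81 = 3^(3 + 1); at 4: 4^(4 + 1) = 1024; next = 1023
base 4: 1023 = 3·4^4 + 3·4^3 + 3·4^2 + 3·4 + 3; at 5: 3·5^5 + 3·5^3 + 3·5^2 + 3·5 + 3 = 9843; next = 9842
base 5: 9842 = 3·5^5 + 3·5^3 + 3·5^2 + 3·5 + 2; at 6: 3·6^6 + 3·6^3 + 3·6^2 + 3·6 + 2 = 140744; next = 140743
base 6: 140743 = 3·6^6 + 3·6^3 + 3·6^2 + 3·6 + 1; at 7: 3·7^7 + 3·7^3 + 3·7^2 + 3·7 + 1 = 2471827; next = 2471826
base 7: 2471826 = 3·7^7 + 3·7^3 + 3·7^2 + 3·7; at 8: 3·8^8 + 3·8^3 + 3·8^2 + 3·8 = 50333400; next = 50333399
base 8: 50333399 = 3·8^8 + 3·8^3 + 3·8^2 + 2·8 + 7; at 9: 3·9^9 + 3·9^3 + 3·9^2 + 2·9 + 7 = 1162263922; next = 1162263921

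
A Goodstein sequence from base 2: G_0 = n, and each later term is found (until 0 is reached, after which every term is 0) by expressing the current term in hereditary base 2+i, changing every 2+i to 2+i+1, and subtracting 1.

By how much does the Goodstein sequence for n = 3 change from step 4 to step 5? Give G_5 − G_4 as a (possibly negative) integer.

i=0: 3 = 2 + 1 (b=2); 2→3: 3 + 1 = 4; 4−1 = 3
i=1: 3 = 3 (b=3); 3→4: 4 = 4; 4−1 = 3
i=2: 3 = 3 (b=4); 4→5: 3 = 3; 3−1 = 2
i=3: 2 = 2 (b=5); 5→6: 2 = 2; 2−1 = 1
i=4: 1 = 1 (b=6); 6→7: 1 = 1; 1−1 = 0

-1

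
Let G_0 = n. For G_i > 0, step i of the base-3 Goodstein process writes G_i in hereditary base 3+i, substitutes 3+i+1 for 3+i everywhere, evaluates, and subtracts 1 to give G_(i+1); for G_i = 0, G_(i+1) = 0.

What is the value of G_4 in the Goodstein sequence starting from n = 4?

2

step 0: 4 = 3 + 1; sub 4 for 3: 4 + 1; = 5; G_1 = 5−1 = 4
step 1: 4 = 4; sub 5 for 4: 5; = 5; G_2 = 5−1 = 4
step 2: 4 = 4; sub 6 for 5: 4; = 4; G_3 = 4−1 = 3
step 3: 3 = 3; sub 7 for 6: 3; = 3; G_4 = 3−1 = 2
step 4: 2 = 2; sub 8 for 7: 2; = 2; G_5 = 2−1 = 1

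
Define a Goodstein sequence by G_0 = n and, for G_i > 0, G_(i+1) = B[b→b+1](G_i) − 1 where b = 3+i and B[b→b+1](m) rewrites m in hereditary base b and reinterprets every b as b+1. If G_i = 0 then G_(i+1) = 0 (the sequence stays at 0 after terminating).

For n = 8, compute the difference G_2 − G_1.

(0) 8|_3 = 2·3 + 2 ↦ 2·4 + 2|_4 = 10 ⇒ 9
(1) 9|_4 = 2·4 + 1 ↦ 2·5 + 1|_5 = 11 ⇒ 10

1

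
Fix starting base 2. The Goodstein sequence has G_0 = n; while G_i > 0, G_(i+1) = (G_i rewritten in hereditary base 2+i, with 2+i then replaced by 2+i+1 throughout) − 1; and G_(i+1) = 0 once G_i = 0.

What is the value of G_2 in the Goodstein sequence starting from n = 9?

(0) 9|_2 = 2^(2 + 1) + 1 ↦ 3^(3 + 1) + 1|_3 = 82 ⇒ 81
(1) 81|_3 = 3^(3 + 1) ↦ 4^(4 + 1)|_4 = 1024 ⇒ 1023
(2) 1023|_4 = 3·4^4 + 3·4^3 + 3·4^2 + 3·4 + 3 ↦ 3·5^5 + 3·5^3 + 3·5^2 + 3·5 + 3|_5 = 9843 ⇒ 9842

1023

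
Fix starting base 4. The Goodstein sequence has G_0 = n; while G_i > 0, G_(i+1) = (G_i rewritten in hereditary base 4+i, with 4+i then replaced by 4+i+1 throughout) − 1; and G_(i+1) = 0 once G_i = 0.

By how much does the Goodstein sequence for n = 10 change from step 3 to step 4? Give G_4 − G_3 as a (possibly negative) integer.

0

[0] 10 ≡ 2·4 + 2 (base 4). Lift 5: 12. −1: 11.
[1] 11 ≡ 2·5 + 1 (base 5). Lift 6: 13. −1: 12.
[2] 12 ≡ 2·6 (base 6). Lift 7: 14. −1: 13.
[3] 13 ≡ 7 + 6 (base 7). Lift 8: 14. −1: 13.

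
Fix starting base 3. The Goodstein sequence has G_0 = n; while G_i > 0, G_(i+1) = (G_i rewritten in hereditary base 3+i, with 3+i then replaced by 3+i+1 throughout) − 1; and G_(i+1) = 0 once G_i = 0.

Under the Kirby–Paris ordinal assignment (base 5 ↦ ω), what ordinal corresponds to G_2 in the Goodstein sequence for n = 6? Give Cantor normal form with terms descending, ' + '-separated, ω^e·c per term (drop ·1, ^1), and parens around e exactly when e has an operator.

ω + 2

i=0: 6 = 2·3 (b=3); 3→4: 2·4 = 8; 8−1 = 7
i=1: 7 = 4 + 3 (b=4); 4→5: 5 + 3 = 8; 8−1 = 7
i=2: 7 = 5 + 2 (b=5); 5→6: 6 + 2 = 8; 8−1 = 7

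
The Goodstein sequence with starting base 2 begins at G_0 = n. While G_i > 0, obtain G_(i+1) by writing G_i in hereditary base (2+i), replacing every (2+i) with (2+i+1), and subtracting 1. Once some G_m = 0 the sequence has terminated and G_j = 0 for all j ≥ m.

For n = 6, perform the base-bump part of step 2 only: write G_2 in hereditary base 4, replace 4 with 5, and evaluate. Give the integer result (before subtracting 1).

3126

G_0 = 6. HB_2(6) = 2^2 + 2. Bump = 30. G_1 = 29.
G_1 = 29. HB_3(29) = 3^3 + 2. Bump = 258. G_2 = 257.
G_2 = 257. HB_4(257) = 4^4 + 1. Bump = 3126. G_3 = 3125.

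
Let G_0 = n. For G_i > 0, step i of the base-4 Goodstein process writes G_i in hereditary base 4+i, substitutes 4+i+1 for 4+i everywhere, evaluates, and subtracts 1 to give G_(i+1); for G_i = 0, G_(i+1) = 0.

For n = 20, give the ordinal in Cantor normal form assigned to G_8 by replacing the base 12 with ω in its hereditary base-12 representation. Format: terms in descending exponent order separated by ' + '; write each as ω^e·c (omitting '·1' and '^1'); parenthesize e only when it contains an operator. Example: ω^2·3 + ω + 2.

ω·9 + 7

20 —HB4→ 4^2 + 4 —bump→ 5^2 + 5 = 30 —(−1)→ 29
29 —HB5→ 5^2 + 4 —bump→ 6^2 + 4 = 40 —(−1)→ 39
39 —HB6→ 6^2 + 3 —bump→ 7^2 + 3 = 52 —(−1)→ 51
51 —HB7→ 7^2 + 2 —bump→ 8^2 + 2 = 66 —(−1)→ 65
65 —HB8→ 8^2 + 1 —bump→ 9^2 + 1 = 82 —(−1)→ 81
81 —HB9→ 9^2 —bump→ 10^2 = 100 —(−1)→ 99
99 —HB10→ 9·10 + 9 —bump→ 9·11 + 9 = 108 —(−1)→ 107
107 —HB11→ 9·11 + 8 —bump→ 9·12 + 8 = 116 —(−1)→ 115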